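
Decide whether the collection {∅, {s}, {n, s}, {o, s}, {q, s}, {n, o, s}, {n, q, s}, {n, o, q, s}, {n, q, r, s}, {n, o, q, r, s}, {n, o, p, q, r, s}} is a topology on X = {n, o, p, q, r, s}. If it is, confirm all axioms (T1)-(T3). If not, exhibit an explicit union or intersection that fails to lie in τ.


τ is NOT a topology on X.

Axiom (T1): ∅ ∈ τ? Yes; X ∈ τ? Yes.
Axiom (T2/T3): check pairwise unions and intersections of members of τ.
Counterexample for (T2): {o, s} ∪ {q, s} = {o, q, s} ∉ τ. Therefore τ is NOT a topology.


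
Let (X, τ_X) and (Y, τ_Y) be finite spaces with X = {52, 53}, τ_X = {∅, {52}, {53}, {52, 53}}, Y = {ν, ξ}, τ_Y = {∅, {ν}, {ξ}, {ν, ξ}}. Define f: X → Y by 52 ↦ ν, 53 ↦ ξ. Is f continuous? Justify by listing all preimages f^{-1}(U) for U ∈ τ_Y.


f IS continuous.

Compute f^{-1}(U) for each U ∈ τ_Y:
  U = ∅: f^{-1}(U) = ∅ ∈ τ_X ✓.
  U = {ν}: f^{-1}(U) = {52} ∈ τ_X ✓.
  U = {ξ}: f^{-1}(U) = {53} ∈ τ_X ✓.
  U = {ν, ξ}: f^{-1}(U) = {52, 53} ∈ τ_X ✓.
Every preimage lies in τ_X, so f IS continuous.


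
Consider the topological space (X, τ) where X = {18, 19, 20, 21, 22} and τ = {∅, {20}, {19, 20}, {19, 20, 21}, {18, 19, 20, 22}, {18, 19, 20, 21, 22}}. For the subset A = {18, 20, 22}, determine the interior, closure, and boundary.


int(A) = {20}, cl(A) = {18, 19, 20, 21, 22}, ∂A = {18, 19, 21, 22}.

Closed sets in (X, τ) are complements of opens:
  closed(X, τ) = {∅, {21}, {18, 22}, {18, 21, 22}, {18, 19, 21, 22}, {18, 19, 20, 21, 22}}.
int(A) = ⋃ {U ∈ τ : U ⊆ A}. Opens contained in A: ∅, {20}.
Taking the union of these: int(A) = {20}.
cl(A) = ⋂ {C closed : A ⊆ C}. Closed sets containing A: {18, 19, 20, 21, 22}.
Intersecting these: cl(A) = {18, 19, 20, 21, 22}.
∂A = cl(A) ∖ int(A) = {18, 19, 20, 21, 22} ∖ {20} = {18, 19, 21, 22}.


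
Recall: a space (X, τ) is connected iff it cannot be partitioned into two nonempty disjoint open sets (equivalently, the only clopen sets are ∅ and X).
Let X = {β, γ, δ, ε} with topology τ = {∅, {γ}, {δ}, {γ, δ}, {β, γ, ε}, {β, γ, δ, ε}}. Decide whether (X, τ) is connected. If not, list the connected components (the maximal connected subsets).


(X, τ) is disconnected; components = [{δ}, {β, γ, ε}].

Find clopen sets (U ∈ τ with X ∖ U ∈ τ):
  U = ∅, X ∖ U = {β, γ, δ, ε} — both open, so U is clopen.
  U = {δ}, X ∖ U = {β, γ, ε} — both open, so U is clopen.
  U = {β, γ, ε}, X ∖ U = {δ} — both open, so U is clopen.
  U = {β, γ, δ, ε}, X ∖ U = ∅ — both open, so U is clopen.
Nontrivial clopen(s) exist: e.g. {β, γ, ε}. So (X, τ) is disconnected.
Compute connected components by grouping points that agree on all clopens:
  component: {δ}
  component: {β, γ, ε}


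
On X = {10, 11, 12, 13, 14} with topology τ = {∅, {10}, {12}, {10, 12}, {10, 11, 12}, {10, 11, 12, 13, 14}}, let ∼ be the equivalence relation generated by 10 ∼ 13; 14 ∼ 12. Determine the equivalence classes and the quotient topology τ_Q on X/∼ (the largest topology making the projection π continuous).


X/∼ = {[10=13], [11], [12=14]}; |τ_Q| = 2.

Equivalence classes: [10=13], [11], [12=14].
Quotient map π: X → X/∼ sends 10 ↦ [10=13], 11 ↦ [11], 12 ↦ [12=14], 13 ↦ [10=13], 14 ↦ [12=14].
For each subset V ⊆ X/∼, compute π^{-1}(V) ⊆ X and check whether π^{-1}(V) ∈ τ. V is open in τ_Q iff π^{-1}(V) ∈ τ.
  V = {}: π^{-1}(V) = ∅ ∈ τ ✓.
  V = {[10=13]}: π^{-1}(V) = {10, 13} ∉ τ ✗.
  V = {[11]}: π^{-1}(V) = {11} ∉ τ ✗.
  V = {[10=13], [11]}: π^{-1}(V) = {10, 11, 13} ∉ τ ✗.
  V = {[12=14]}: π^{-1}(V) = {12, 14} ∉ τ ✗.
  V = {[10=13], [12=14]}: π^{-1}(V) = {10, 12, 13, 14} ∉ τ ✗.
  V = {[11], [12=14]}: π^{-1}(V) = {11, 12, 14} ∉ τ ✗.
  V = {[10=13], [11], [12=14]}: π^{-1}(V) = {10, 11, 12, 13, 14} ∈ τ ✓.
Open sets in the quotient: τ_Q = {{}, {[10=13], [11], [12=14]}} (2 elements).


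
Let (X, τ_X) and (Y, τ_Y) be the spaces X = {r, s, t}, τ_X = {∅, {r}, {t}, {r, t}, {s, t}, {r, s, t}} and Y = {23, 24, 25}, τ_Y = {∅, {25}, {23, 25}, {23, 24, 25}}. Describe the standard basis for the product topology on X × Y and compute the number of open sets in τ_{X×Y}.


Basis B = {∅ × ∅, {r} × {25}, {t} × {25}, {r} × {23, 25}, {r, t} × {25}, {s, t} × {25}, {t} × {23, 25}, {r} × {23, 24, 25}, {r, s, t} × {25}, {t} × {23, 24, 25}, {r, t} × {23, 25}, {s, t} × {23, 25}, {r, t} × {23, 24, 25}, {r, s, t} × {23, 25}, {s, t} × {23, 24, 25}, {r, s, t} × {23, 24, 25}}; |τ_{X×Y}| = 40.

Enumerate products U × V with U ∈ τ_X, V ∈ τ_Y (deduplicated):
  ∅ × ∅ = {} (∅)
  {r} × {25} = {(r,25)}
  {t} × {25} = {(t,25)}
  {r} × {23, 25} = {(r,23), (r,25)}
  {r, t} × {25} = {(r,25), (t,25)}
  {s, t} × {25} = {(s,25), (t,25)}
  {t} × {23, 25} = {(t,23), (t,25)}
  {r} × {23, 24, 25} = {(r,23), (r,24), (r,25)}
  {r, s, t} × {25} = {(r,25), (s,25), (t,25)}
  {t} × {23, 24, 25} = {(t,23), (t,24), (t,25)}
  {r, t} × {23, 25} = {(r,23), (r,25), (t,23), (t,25)}
  {s, t} × {23, 25} = {(s,23), (s,25), (t,23), (t,25)}
  {r, t} × {23, 24, 25} = {(r,23), (r,24), (r,25), (t,23), (t,24), (t,25)}
  {r, s, t} × {23, 25} = {(r,23), (r,25), (s,23), (s,25), (t,23), (t,25)}
  {s, t} × {23, 24, 25} = {(s,23), (s,24), (s,25), (t,23), (t,24), (t,25)}
  {r, s, t} × {23, 24, 25} = {(r,23), (r,24), (r,25), (s,23), (s,24), (s,25), (t,23), (t,24), (t,25)}
These 16 distinct sets form the basis B.
Close under arbitrary unions to get τ_{X×Y}; counting gives |τ_{X×Y}| = 40.


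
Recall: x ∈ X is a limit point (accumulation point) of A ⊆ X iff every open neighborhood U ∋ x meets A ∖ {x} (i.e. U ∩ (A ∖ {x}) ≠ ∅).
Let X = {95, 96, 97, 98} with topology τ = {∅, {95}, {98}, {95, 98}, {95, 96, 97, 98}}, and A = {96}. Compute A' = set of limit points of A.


A' = {97}

For each x ∈ X, list the open sets U ∈ τ with x ∈ U, then check whether U ∩ (A ∖ {x}) ≠ ∅ for every such U.
  x = 95: open {95} ∋ x has {95} ∩ (A ∖ {95}) = ∅, so x is NOT a limit point.
  x = 96: open {95, 96, 97, 98} ∋ x has {95, 96, 97, 98} ∩ (A ∖ {96}) = ∅, so x is NOT a limit point.
  x = 97: opens ∋ x are {95, 96, 97, 98}; each meets A ∖ {97}, so x IS a limit point.
  x = 98: open {98} ∋ x has {98} ∩ (A ∖ {98}) = ∅, so x is NOT a limit point.
Collecting: A' = {97}.


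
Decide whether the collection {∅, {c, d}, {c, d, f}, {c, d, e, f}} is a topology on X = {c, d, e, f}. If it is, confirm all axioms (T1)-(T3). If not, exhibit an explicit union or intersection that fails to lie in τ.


τ IS a topology on X.

Axiom (T1): ∅ ∈ τ? Yes; X ∈ τ? Yes.
Axiom (T2/T3): check pairwise unions and intersections of members of τ.
All pairwise intersections and unions checked — each lies in τ. Therefore τ satisfies (T1), (T2), (T3): it IS a topology on X.


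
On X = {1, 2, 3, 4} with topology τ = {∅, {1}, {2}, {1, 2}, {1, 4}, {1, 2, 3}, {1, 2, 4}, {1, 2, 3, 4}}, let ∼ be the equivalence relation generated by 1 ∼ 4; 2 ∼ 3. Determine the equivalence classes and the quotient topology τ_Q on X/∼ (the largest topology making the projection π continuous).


X/∼ = {[1=4], [2=3]}; |τ_Q| = 3.

Equivalence classes: [1=4], [2=3].
Quotient map π: X → X/∼ sends 1 ↦ [1=4], 2 ↦ [2=3], 3 ↦ [2=3], 4 ↦ [1=4].
For each subset V ⊆ X/∼, compute π^{-1}(V) ⊆ X and check whether π^{-1}(V) ∈ τ. V is open in τ_Q iff π^{-1}(V) ∈ τ.
  V = {}: π^{-1}(V) = ∅ ∈ τ ✓.
  V = {[1=4]}: π^{-1}(V) = {1, 4} ∈ τ ✓.
  V = {[2=3]}: π^{-1}(V) = {2, 3} ∉ τ ✗.
  V = {[1=4], [2=3]}: π^{-1}(V) = {1, 2, 3, 4} ∈ τ ✓.
Open sets in the quotient: τ_Q = {{}, {[1=4]}, {[1=4], [2=3]}} (3 elements).


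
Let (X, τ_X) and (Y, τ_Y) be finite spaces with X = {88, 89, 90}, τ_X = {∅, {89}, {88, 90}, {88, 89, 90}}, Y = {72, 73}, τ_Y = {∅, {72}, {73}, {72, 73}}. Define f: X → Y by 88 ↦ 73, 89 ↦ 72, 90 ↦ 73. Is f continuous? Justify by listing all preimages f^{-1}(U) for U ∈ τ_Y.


f IS continuous.

Compute f^{-1}(U) for each U ∈ τ_Y:
  U = ∅: f^{-1}(U) = ∅ ∈ τ_X ✓.
  U = {72}: f^{-1}(U) = {89} ∈ τ_X ✓.
  U = {73}: f^{-1}(U) = {88, 90} ∈ τ_X ✓.
  U = {72, 73}: f^{-1}(U) = {88, 89, 90} ∈ τ_X ✓.
Every preimage lies in τ_X, so f IS continuous.


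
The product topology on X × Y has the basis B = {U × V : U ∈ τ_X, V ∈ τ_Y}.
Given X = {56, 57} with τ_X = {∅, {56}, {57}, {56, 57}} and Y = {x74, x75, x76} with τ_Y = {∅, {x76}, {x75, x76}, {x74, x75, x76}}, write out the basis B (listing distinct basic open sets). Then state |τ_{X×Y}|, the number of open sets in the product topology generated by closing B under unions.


Basis B = {∅ × ∅, {56} × {x76}, {57} × {x76}, {56} × {x75, x76}, {56, 57} × {x76}, {57} × {x75, x76}, {56} × {x74, x75, x76}, {57} × {x74, x75, x76}, {56, 57} × {x75, x76}, {56, 57} × {x74, x75, x76}}; |τ_{X×Y}| = 16.

Enumerate products U × V with U ∈ τ_X, V ∈ τ_Y (deduplicated):
  ∅ × ∅ = {} (∅)
  {56} × {x76} = {(56,x76)}
  {57} × {x76} = {(57,x76)}
  {56} × {x75, x76} = {(56,x75), (56,x76)}
  {56, 57} × {x76} = {(56,x76), (57,x76)}
  {57} × {x75, x76} = {(57,x75), (57,x76)}
  {56} × {x74, x75, x76} = {(56,x74), (56,x75), (56,x76)}
  {57} × {x74, x75, x76} = {(57,x74), (57,x75), (57,x76)}
  {56, 57} × {x75, x76} = {(56,x75), (56,x76), (57,x75), (57,x76)}
  {56, 57} × {x74, x75, x76} = {(56,x74), (56,x75), (56,x76), (57,x74), (57,x75), (57,x76)}
These 10 distinct sets form the basis B.
Close under arbitrary unions to get τ_{X×Y}; counting gives |τ_{X×Y}| = 16.


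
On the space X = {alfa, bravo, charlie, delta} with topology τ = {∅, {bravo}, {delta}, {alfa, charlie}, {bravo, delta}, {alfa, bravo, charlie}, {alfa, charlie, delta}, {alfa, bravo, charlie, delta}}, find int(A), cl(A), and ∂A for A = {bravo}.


int(A) = {bravo}, cl(A) = {bravo}, ∂A = ∅.

Closed sets in (X, τ) are complements of opens:
  closed(X, τ) = {∅, {bravo}, {delta}, {alfa, charlie}, {bravo, delta}, {alfa, bravo, charlie}, {alfa, charlie, delta}, {alfa, bravo, charlie, delta}}.
int(A) = ⋃ {U ∈ τ : U ⊆ A}. Opens contained in A: ∅, {bravo}.
Taking the union of these: int(A) = {bravo}.
cl(A) = ⋂ {C closed : A ⊆ C}. Closed sets containing A: {bravo}, {bravo, delta}, {alfa, bravo, charlie}, {alfa, bravo, charlie, delta}.
Intersecting these: cl(A) = {bravo}.
∂A = cl(A) ∖ int(A) = {bravo} ∖ {bravo} = ∅.


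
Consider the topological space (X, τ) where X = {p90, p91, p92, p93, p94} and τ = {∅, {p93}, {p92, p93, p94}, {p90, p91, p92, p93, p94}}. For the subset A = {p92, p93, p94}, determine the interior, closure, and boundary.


int(A) = {p92, p93, p94}, cl(A) = {p90, p91, p92, p93, p94}, ∂A = {p90, p91}.

Closed sets in (X, τ) are complements of opens:
  closed(X, τ) = {∅, {p90, p91}, {p90, p91, p92, p94}, {p90, p91, p92, p93, p94}}.
int(A) = ⋃ {U ∈ τ : U ⊆ A}. Opens contained in A: ∅, {p93}, {p92, p93, p94}.
Taking the union of these: int(A) = {p92, p93, p94}.
cl(A) = ⋂ {C closed : A ⊆ C}. Closed sets containing A: {p90, p91, p92, p93, p94}.
Intersecting these: cl(A) = {p90, p91, p92, p93, p94}.
∂A = cl(A) ∖ int(A) = {p90, p91, p92, p93, p94} ∖ {p92, p93, p94} = {p90, p91}.


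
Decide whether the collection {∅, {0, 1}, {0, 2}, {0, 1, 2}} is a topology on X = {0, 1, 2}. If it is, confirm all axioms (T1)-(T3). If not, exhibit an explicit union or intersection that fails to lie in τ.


τ is NOT a topology on X.

Axiom (T1): ∅ ∈ τ? Yes; X ∈ τ? Yes.
Axiom (T2/T3): check pairwise unions and intersections of members of τ.
Counterexample for (T3): {0, 1} ∩ {0, 2} = {0} ∉ τ. Therefore τ is NOT a topology.


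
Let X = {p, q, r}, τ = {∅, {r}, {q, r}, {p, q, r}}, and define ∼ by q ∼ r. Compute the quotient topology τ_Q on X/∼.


X/∼ = {[p], [q=r]}; |τ_Q| = 3.

Equivalence classes: [p], [q=r].
Quotient map π: X → X/∼ sends p ↦ [p], q ↦ [q=r], r ↦ [q=r].
For each subset V ⊆ X/∼, compute π^{-1}(V) ⊆ X and check whether π^{-1}(V) ∈ τ. V is open in τ_Q iff π^{-1}(V) ∈ τ.
  V = {}: π^{-1}(V) = ∅ ∈ τ ✓.
  V = {[p]}: π^{-1}(V) = {p} ∉ τ ✗.
  V = {[q=r]}: π^{-1}(V) = {q, r} ∈ τ ✓.
  V = {[p], [q=r]}: π^{-1}(V) = {p, q, r} ∈ τ ✓.
Open sets in the quotient: τ_Q = {{}, {[q=r]}, {[p], [q=r]}} (3 elements).


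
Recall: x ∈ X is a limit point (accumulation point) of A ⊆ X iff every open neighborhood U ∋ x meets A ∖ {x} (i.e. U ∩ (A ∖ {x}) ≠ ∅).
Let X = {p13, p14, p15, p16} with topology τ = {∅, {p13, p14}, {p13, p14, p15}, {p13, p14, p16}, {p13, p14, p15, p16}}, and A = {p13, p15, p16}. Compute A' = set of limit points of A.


A' = {p14, p15, p16}

For each x ∈ X, list the open sets U ∈ τ with x ∈ U, then check whether U ∩ (A ∖ {x}) ≠ ∅ for every such U.
  x = p13: open {p13, p14} ∋ x has {p13, p14} ∩ (A ∖ {p13}) = ∅, so x is NOT a limit point.
  x = p14: opens ∋ x are {p13, p14}, {p13, p14, p15}, {p13, p14, p16}, {p13, p14, p15, p16}; each meets A ∖ {p14}, so x IS a limit point.
  x = p15: opens ∋ x are {p13, p14, p15}, {p13, p14, p15, p16}; each meets A ∖ {p15}, so x IS a limit point.
  x = p16: opens ∋ x are {p13, p14, p16}, {p13, p14, p15, p16}; each meets A ∖ {p16}, so x IS a limit point.
Collecting: A' = {p14, p15, p16}.


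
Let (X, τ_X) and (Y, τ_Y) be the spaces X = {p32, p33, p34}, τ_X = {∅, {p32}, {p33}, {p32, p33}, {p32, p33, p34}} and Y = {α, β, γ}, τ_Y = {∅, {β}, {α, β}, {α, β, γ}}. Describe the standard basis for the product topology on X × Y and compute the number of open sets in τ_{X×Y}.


Basis B = {∅ × ∅, {p32} × {β}, {p33} × {β}, {p32} × {α, β}, {p32, p33} × {β}, {p33} × {α, β}, {p32} × {α, β, γ}, {p32, p33, p34} × {β}, {p33} × {α, β, γ}, {p32, p33} × {α, β}, {p32, p33} × {α, β, γ}, {p32, p33, p34} × {α, β}, {p32, p33, p34} × {α, β, γ}}; |τ_{X×Y}| = 30.

Enumerate products U × V with U ∈ τ_X, V ∈ τ_Y (deduplicated):
  ∅ × ∅ = {} (∅)
  {p32} × {β} = {(p32,β)}
  {p33} × {β} = {(p33,β)}
  {p32} × {α, β} = {(p32,α), (p32,β)}
  {p32, p33} × {β} = {(p32,β), (p33,β)}
  {p33} × {α, β} = {(p33,α), (p33,β)}
  {p32} × {α, β, γ} = {(p32,α), (p32,β), (p32,γ)}
  {p32, p33, p34} × {β} = {(p32,β), (p33,β), (p34,β)}
  {p33} × {α, β, γ} = {(p33,α), (p33,β), (p33,γ)}
  {p32, p33} × {α, β} = {(p32,α), (p32,β), (p33,α), (p33,β)}
  {p32, p33} × {α, β, γ} = {(p32,α), (p32,β), (p32,γ), (p33,α), (p33,β), (p33,γ)}
  {p32, p33, p34} × {α, β} = {(p32,α), (p32,β), (p33,α), (p33,β), (p34,α), (p34,β)}
  {p32, p33, p34} × {α, β, γ} = {(p32,α), (p32,β), (p32,γ), (p33,α), (p33,β), (p33,γ), (p34,α), (p34,β), (p34,γ)}
These 13 distinct sets form the basis B.
Close under arbitrary unions to get τ_{X×Y}; counting gives |τ_{X×Y}| = 30.


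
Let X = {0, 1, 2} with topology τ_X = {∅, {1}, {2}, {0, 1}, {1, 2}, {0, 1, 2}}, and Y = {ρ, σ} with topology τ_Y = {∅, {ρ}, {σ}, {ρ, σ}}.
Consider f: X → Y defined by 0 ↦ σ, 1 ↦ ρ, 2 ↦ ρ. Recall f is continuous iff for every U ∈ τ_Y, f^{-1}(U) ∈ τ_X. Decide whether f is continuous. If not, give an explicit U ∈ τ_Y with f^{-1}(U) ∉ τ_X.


f is NOT continuous.

Compute f^{-1}(U) for each U ∈ τ_Y:
  U = ∅: f^{-1}(U) = ∅ ∈ τ_X ✓.
  U = {ρ}: f^{-1}(U) = {1, 2} ∈ τ_X ✓.
  U = {σ}: f^{-1}(U) = {0} ∉ τ_X ✗.
  U = {ρ, σ}: f^{-1}(U) = {0, 1, 2} ∈ τ_X ✓.
Found U = {σ} with f^{-1}(U) = {0} not in τ_X. Therefore f is NOT continuous.


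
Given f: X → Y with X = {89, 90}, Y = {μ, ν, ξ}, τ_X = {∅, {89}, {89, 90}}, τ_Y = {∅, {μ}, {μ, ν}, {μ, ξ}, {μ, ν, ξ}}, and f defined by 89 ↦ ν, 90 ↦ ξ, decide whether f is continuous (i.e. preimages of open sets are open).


f is NOT continuous.

Compute f^{-1}(U) for each U ∈ τ_Y:
  U = ∅: f^{-1}(U) = ∅ ∈ τ_X ✓.
  U = {μ}: f^{-1}(U) = ∅ ∈ τ_X ✓.
  U = {μ, ν}: f^{-1}(U) = {89} ∈ τ_X ✓.
  U = {μ, ξ}: f^{-1}(U) = {90} ∉ τ_X ✗.
  U = {μ, ν, ξ}: f^{-1}(U) = {89, 90} ∈ τ_X ✓.
Found U = {μ, ξ} with f^{-1}(U) = {90} not in τ_X. Therefore f is NOT continuous.


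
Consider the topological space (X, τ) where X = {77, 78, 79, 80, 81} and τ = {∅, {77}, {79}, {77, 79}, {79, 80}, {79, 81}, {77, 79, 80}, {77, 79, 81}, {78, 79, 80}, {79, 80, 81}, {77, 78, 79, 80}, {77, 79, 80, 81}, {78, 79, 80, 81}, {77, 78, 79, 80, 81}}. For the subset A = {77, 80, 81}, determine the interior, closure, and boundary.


int(A) = {77}, cl(A) = {77, 78, 80, 81}, ∂A = {78, 80, 81}.

Closed sets in (X, τ) are complements of opens:
  closed(X, τ) = {∅, {77}, {78}, {81}, {77, 78}, {77, 81}, {78, 80}, {78, 81}, {77, 78, 80}, {77, 78, 81}, {78, 80, 81}, {77, 78, 80, 81}, {78, 79, 80, 81}, {77, 78, 79, 80, 81}}.
int(A) = ⋃ {U ∈ τ : U ⊆ A}. Opens contained in A: ∅, {77}.
Taking the union of these: int(A) = {77}.
cl(A) = ⋂ {C closed : A ⊆ C}. Closed sets containing A: {77, 78, 80, 81}, {77, 78, 79, 80, 81}.
Intersecting these: cl(A) = {77, 78, 80, 81}.
∂A = cl(A) ∖ int(A) = {77, 78, 80, 81} ∖ {77} = {78, 80, 81}.


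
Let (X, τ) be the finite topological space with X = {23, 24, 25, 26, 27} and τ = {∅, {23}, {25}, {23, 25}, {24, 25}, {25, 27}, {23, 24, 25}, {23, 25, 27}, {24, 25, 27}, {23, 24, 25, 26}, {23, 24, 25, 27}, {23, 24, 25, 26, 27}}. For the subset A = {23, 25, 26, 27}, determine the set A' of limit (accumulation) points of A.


A' = {24, 26, 27}

For each x ∈ X, list the open sets U ∈ τ with x ∈ U, then check whether U ∩ (A ∖ {x}) ≠ ∅ for every such U.
  x = 23: open {23} ∋ x has {23} ∩ (A ∖ {23}) = ∅, so x is NOT a limit point.
  x = 24: opens ∋ x are {24, 25}, {23, 24, 25}, {24, 25, 27}, {23, 24, 25, 26}, {23, 24, 25, 27}, {23, 24, 25, 26, 27}; each meets A ∖ {24}, so x IS a limit point.
  x = 25: open {25} ∋ x has {25} ∩ (A ∖ {25}) = ∅, so x is NOT a limit point.
  x = 26: opens ∋ x are {23, 24, 25, 26}, {23, 24, 25, 26, 27}; each meets A ∖ {26}, so x IS a limit point.
  x = 27: opens ∋ x are {25, 27}, {23, 25, 27}, {24, 25, 27}, {23, 24, 25, 27}, {23, 24, 25, 26, 27}; each meets A ∖ {27}, so x IS a limit point.
Collecting: A' = {24, 26, 27}.


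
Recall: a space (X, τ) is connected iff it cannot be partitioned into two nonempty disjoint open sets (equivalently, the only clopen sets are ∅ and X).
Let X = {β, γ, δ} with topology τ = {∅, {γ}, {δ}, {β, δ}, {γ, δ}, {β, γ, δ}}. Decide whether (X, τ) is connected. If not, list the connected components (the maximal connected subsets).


(X, τ) is disconnected; components = [{γ}, {β, δ}].

Find clopen sets (U ∈ τ with X ∖ U ∈ τ):
  U = ∅, X ∖ U = {β, γ, δ} — both open, so U is clopen.
  U = {γ}, X ∖ U = {β, δ} — both open, so U is clopen.
  U = {β, δ}, X ∖ U = {γ} — both open, so U is clopen.
  U = {β, γ, δ}, X ∖ U = ∅ — both open, so U is clopen.
Nontrivial clopen(s) exist: e.g. {β, δ}. So (X, τ) is disconnected.
Compute connected components by grouping points that agree on all clopens:
  component: {γ}
  component: {β, δ}


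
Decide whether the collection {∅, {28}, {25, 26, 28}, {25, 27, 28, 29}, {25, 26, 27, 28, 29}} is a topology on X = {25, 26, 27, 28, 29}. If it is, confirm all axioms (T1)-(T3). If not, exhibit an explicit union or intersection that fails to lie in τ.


τ is NOT a topology on X.

Axiom (T1): ∅ ∈ τ? Yes; X ∈ τ? Yes.
Axiom (T2/T3): check pairwise unions and intersections of members of τ.
Counterexample for (T3): {25, 26, 28} ∩ {25, 27, 28, 29} = {25, 28} ∉ τ. Therefore τ is NOT a topology.


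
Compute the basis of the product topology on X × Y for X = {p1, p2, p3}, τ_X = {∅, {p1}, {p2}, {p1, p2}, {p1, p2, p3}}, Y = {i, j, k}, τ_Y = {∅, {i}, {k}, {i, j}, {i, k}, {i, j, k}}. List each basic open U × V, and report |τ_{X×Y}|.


Basis B = {∅ × ∅, {p1} × {i}, {p1} × {k}, {p2} × {i}, {p2} × {k}, {p1} × {i, j}, {p1} × {i, k}, {p1, p2} × {i}, {p1, p2} × {k}, {p2} × {i, j}, {p2} × {i, k}, {p1} × {i, j, k}, {p1, p2, p3} × {i}, {p1, p2, p3} × {k}, {p2} × {i, j, k}, {p1, p2} × {i, j}, {p1, p2} × {i, k}, {p1, p2} × {i, j, k}, {p1, p2, p3} × {i, j}, {p1, p2, p3} × {i, k}, {p1, p2, p3} × {i, j, k}}; |τ_{X×Y}| = 70.

Enumerate products U × V with U ∈ τ_X, V ∈ τ_Y (deduplicated):
  ∅ × ∅ = {} (∅)
  {p1} × {i} = {(p1,i)}
  {p1} × {k} = {(p1,k)}
  {p2} × {i} = {(p2,i)}
  {p2} × {k} = {(p2,k)}
  {p1} × {i, j} = {(p1,i), (p1,j)}
  {p1} × {i, k} = {(p1,i), (p1,k)}
  {p1, p2} × {i} = {(p1,i), (p2,i)}
  {p1, p2} × {k} = {(p1,k), (p2,k)}
  {p2} × {i, j} = {(p2,i), (p2,j)}
  {p2} × {i, k} = {(p2,i), (p2,k)}
  {p1} × {i, j, k} = {(p1,i), (p1,j), (p1,k)}
  {p1, p2, p3} × {i} = {(p1,i), (p2,i), (p3,i)}
  {p1, p2, p3} × {k} = {(p1,k), (p2,k), (p3,k)}
  {p2} × {i, j, k} = {(p2,i), (p2,j), (p2,k)}
  {p1, p2} × {i, j} = {(p1,i), (p1,j), (p2,i), (p2,j)}
  {p1, p2} × {i, k} = {(p1,i), (p1,k), (p2,i), (p2,k)}
  {p1, p2} × {i, j, k} = {(p1,i), (p1,j), (p1,k), (p2,i), (p2,j), (p2,k)}
  {p1, p2, p3} × {i, j} = {(p1,i), (p1,j), (p2,i), (p2,j), (p3,i), (p3,j)}
  {p1, p2, p3} × {i, k} = {(p1,i), (p1,k), (p2,i), (p2,k), (p3,i), (p3,k)}
  {p1, p2, p3} × {i, j, k} = {(p1,i), (p1,j), (p1,k), (p2,i), (p2,j), (p2,k), (p3,i), (p3,j), (p3,k)}
These 21 distinct sets form the basis B.
Close under arbitrary unions to get τ_{X×Y}; counting gives |τ_{X×Y}| = 70.


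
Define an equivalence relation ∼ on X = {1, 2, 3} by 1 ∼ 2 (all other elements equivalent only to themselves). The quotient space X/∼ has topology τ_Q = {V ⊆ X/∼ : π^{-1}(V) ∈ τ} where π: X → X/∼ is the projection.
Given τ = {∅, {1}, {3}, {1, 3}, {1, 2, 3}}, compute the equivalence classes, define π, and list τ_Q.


X/∼ = {[1=2], [3]}; |τ_Q| = 3.

Equivalence classes: [1=2], [3].
Quotient map π: X → X/∼ sends 1 ↦ [1=2], 2 ↦ [1=2], 3 ↦ [3].
For each subset V ⊆ X/∼, compute π^{-1}(V) ⊆ X and check whether π^{-1}(V) ∈ τ. V is open in τ_Q iff π^{-1}(V) ∈ τ.
  V = {}: π^{-1}(V) = ∅ ∈ τ ✓.
  V = {[1=2]}: π^{-1}(V) = {1, 2} ∉ τ ✗.
  V = {[3]}: π^{-1}(V) = {3} ∈ τ ✓.
  V = {[1=2], [3]}: π^{-1}(V) = {1, 2, 3} ∈ τ ✓.
Open sets in the quotient: τ_Q = {{}, {[3]}, {[1=2], [3]}} (3 elements).


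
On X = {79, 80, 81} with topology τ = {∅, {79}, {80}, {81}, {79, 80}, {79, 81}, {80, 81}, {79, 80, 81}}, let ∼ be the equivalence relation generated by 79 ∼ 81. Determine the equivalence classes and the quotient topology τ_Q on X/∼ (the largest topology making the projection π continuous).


X/∼ = {[79=81], [80]}; |τ_Q| = 4.

Equivalence classes: [79=81], [80].
Quotient map π: X → X/∼ sends 79 ↦ [79=81], 80 ↦ [80], 81 ↦ [79=81].
For each subset V ⊆ X/∼, compute π^{-1}(V) ⊆ X and check whether π^{-1}(V) ∈ τ. V is open in τ_Q iff π^{-1}(V) ∈ τ.
  V = {}: π^{-1}(V) = ∅ ∈ τ ✓.
  V = {[79=81]}: π^{-1}(V) = {79, 81} ∈ τ ✓.
  V = {[80]}: π^{-1}(V) = {80} ∈ τ ✓.
  V = {[79=81], [80]}: π^{-1}(V) = {79, 80, 81} ∈ τ ✓.
Open sets in the quotient: τ_Q = {{}, {[79=81]}, {[80]}, {[79=81], [80]}} (4 elements).


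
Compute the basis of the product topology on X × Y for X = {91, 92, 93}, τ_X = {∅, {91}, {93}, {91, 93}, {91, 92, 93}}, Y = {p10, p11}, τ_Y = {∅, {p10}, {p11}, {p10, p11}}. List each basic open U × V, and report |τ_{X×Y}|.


Basis B = {∅ × ∅, {91} × {p10}, {91} × {p11}, {93} × {p10}, {93} × {p11}, {91} × {p10, p11}, {91, 93} × {p10}, {91, 93} × {p11}, {93} × {p10, p11}, {91, 92, 93} × {p10}, {91, 92, 93} × {p11}, {91, 93} × {p10, p11}, {91, 92, 93} × {p10, p11}}; |τ_{X×Y}| = 25.

Enumerate products U × V with U ∈ τ_X, V ∈ τ_Y (deduplicated):
  ∅ × ∅ = {} (∅)
  {91} × {p10} = {(91,p10)}
  {91} × {p11} = {(91,p11)}
  {93} × {p10} = {(93,p10)}
  {93} × {p11} = {(93,p11)}
  {91} × {p10, p11} = {(91,p10), (91,p11)}
  {91, 93} × {p10} = {(91,p10), (93,p10)}
  {91, 93} × {p11} = {(91,p11), (93,p11)}
  {93} × {p10, p11} = {(93,p10), (93,p11)}
  {91, 92, 93} × {p10} = {(91,p10), (92,p10), (93,p10)}
  {91, 92, 93} × {p11} = {(91,p11), (92,p11), (93,p11)}
  {91, 93} × {p10, p11} = {(91,p10), (91,p11), (93,p10), (93,p11)}
  {91, 92, 93} × {p10, p11} = {(91,p10), (91,p11), (92,p10), (92,p11), (93,p10), (93,p11)}
These 13 distinct sets form the basis B.
Close under arbitrary unions to get τ_{X×Y}; counting gives |τ_{X×Y}| = 25.


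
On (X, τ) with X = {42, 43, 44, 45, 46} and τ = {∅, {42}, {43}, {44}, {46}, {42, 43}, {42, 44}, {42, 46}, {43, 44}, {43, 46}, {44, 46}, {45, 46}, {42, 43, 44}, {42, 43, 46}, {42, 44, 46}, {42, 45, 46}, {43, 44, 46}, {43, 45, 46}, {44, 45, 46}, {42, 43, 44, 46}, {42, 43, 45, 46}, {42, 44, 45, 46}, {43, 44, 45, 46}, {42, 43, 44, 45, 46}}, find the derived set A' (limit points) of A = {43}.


A' = ∅

For each x ∈ X, list the open sets U ∈ τ with x ∈ U, then check whether U ∩ (A ∖ {x}) ≠ ∅ for every such U.
  x = 42: open {42} ∋ x has {42} ∩ (A ∖ {42}) = ∅, so x is NOT a limit point.
  x = 43: open {43} ∋ x has {43} ∩ (A ∖ {43}) = ∅, so x is NOT a limit point.
  x = 44: open {44} ∋ x has {44} ∩ (A ∖ {44}) = ∅, so x is NOT a limit point.
  x = 45: open {45, 46} ∋ x has {45, 46} ∩ (A ∖ {45}) = ∅, so x is NOT a limit point.
  x = 46: open {46} ∋ x has {46} ∩ (A ∖ {46}) = ∅, so x is NOT a limit point.
Collecting: A' = ∅.


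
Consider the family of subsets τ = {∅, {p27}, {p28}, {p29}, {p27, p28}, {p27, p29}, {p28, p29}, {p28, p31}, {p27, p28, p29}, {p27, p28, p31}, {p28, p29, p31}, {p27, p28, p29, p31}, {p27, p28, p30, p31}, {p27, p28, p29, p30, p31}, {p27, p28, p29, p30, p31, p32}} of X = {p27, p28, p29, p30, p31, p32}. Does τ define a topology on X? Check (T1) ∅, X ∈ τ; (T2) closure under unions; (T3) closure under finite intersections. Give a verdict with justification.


τ IS a topology on X.

Axiom (T1): ∅ ∈ τ? Yes; X ∈ τ? Yes.
Axiom (T2/T3): check pairwise unions and intersections of members of τ.
All pairwise intersections and unions checked — each lies in τ. Therefore τ satisfies (T1), (T2), (T3): it IS a topology on X.


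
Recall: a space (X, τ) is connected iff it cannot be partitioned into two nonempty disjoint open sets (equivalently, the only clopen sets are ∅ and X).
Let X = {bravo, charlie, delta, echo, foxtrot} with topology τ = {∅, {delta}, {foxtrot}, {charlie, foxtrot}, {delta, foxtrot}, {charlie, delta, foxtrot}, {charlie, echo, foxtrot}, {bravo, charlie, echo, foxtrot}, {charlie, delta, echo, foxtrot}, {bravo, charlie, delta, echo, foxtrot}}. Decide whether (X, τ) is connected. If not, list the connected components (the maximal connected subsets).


(X, τ) is disconnected; components = [{delta}, {bravo, charlie, echo, foxtrot}].

Find clopen sets (U ∈ τ with X ∖ U ∈ τ):
  U = ∅, X ∖ U = {bravo, charlie, delta, echo, foxtrot} — both open, so U is clopen.
  U = {delta}, X ∖ U = {bravo, charlie, echo, foxtrot} — both open, so U is clopen.
  U = {bravo, charlie, echo, foxtrot}, X ∖ U = {delta} — both open, so U is clopen.
  U = {bravo, charlie, delta, echo, foxtrot}, X ∖ U = ∅ — both open, so U is clopen.
Nontrivial clopen(s) exist: e.g. {delta}. So (X, τ) is disconnected.
Compute connected components by grouping points that agree on all clopens:
  component: {delta}
  component: {bravo, charlie, echo, foxtrot}


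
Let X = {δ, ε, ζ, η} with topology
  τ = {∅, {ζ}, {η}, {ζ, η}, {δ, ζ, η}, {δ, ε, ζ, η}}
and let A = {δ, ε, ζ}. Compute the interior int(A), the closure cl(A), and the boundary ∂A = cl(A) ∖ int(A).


int(A) = {ζ}, cl(A) = {δ, ε, ζ}, ∂A = {δ, ε}.

Closed sets in (X, τ) are complements of opens:
  closed(X, τ) = {∅, {ε}, {δ, ε}, {δ, ε, ζ}, {δ, ε, η}, {δ, ε, ζ, η}}.
int(A) = ⋃ {U ∈ τ : U ⊆ A}. Opens contained in A: ∅, {ζ}.
Taking the union of these: int(A) = {ζ}.
cl(A) = ⋂ {C closed : A ⊆ C}. Closed sets containing A: {δ, ε, ζ}, {δ, ε, ζ, η}.
Intersecting these: cl(A) = {δ, ε, ζ}.
∂A = cl(A) ∖ int(A) = {δ, ε, ζ} ∖ {ζ} = {δ, ε}.


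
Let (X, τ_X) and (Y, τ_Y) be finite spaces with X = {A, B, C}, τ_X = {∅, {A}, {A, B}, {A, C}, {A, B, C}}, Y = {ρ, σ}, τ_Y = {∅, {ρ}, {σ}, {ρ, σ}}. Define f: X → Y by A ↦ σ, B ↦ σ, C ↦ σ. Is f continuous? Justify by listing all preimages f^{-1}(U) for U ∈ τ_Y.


f IS continuous.

Compute f^{-1}(U) for each U ∈ τ_Y:
  U = ∅: f^{-1}(U) = ∅ ∈ τ_X ✓.
  U = {ρ}: f^{-1}(U) = ∅ ∈ τ_X ✓.
  U = {σ}: f^{-1}(U) = {A, B, C} ∈ τ_X ✓.
  U = {ρ, σ}: f^{-1}(U) = {A, B, C} ∈ τ_X ✓.
Every preimage lies in τ_X, so f IS continuous.


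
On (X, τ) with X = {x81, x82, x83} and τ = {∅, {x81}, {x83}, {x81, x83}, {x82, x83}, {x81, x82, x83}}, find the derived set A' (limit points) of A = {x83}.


A' = {x82}

For each x ∈ X, list the open sets U ∈ τ with x ∈ U, then check whether U ∩ (A ∖ {x}) ≠ ∅ for every such U.
  x = x81: open {x81} ∋ x has {x81} ∩ (A ∖ {x81}) = ∅, so x is NOT a limit point.
  x = x82: opens ∋ x are {x82, x83}, {x81, x82, x83}; each meets A ∖ {x82}, so x IS a limit point.
  x = x83: open {x83} ∋ x has {x83} ∩ (A ∖ {x83}) = ∅, so x is NOT a limit point.
Collecting: A' = {x82}.


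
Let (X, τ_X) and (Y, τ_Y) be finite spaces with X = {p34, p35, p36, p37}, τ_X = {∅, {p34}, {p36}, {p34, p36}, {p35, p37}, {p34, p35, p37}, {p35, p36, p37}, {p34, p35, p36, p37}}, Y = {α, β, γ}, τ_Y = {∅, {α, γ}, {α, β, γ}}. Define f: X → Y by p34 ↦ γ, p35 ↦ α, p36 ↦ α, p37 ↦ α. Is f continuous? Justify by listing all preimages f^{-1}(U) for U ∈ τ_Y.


f IS continuous.

Compute f^{-1}(U) for each U ∈ τ_Y:
  U = ∅: f^{-1}(U) = ∅ ∈ τ_X ✓.
  U = {α, γ}: f^{-1}(U) = {p34, p35, p36, p37} ∈ τ_X ✓.
  U = {α, β, γ}: f^{-1}(U) = {p34, p35, p36, p37} ∈ τ_X ✓.
Every preimage lies in τ_X, so f IS continuous.


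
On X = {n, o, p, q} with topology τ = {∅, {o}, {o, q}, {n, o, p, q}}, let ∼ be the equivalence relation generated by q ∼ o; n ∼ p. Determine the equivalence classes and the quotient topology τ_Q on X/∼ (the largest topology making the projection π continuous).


X/∼ = {[n=p], [o=q]}; |τ_Q| = 3.

Equivalence classes: [n=p], [o=q].
Quotient map π: X → X/∼ sends n ↦ [n=p], o ↦ [o=q], p ↦ [n=p], q ↦ [o=q].
For each subset V ⊆ X/∼, compute π^{-1}(V) ⊆ X and check whether π^{-1}(V) ∈ τ. V is open in τ_Q iff π^{-1}(V) ∈ τ.
  V = {}: π^{-1}(V) = ∅ ∈ τ ✓.
  V = {[n=p]}: π^{-1}(V) = {n, p} ∉ τ ✗.
  V = {[o=q]}: π^{-1}(V) = {o, q} ∈ τ ✓.
  V = {[n=p], [o=q]}: π^{-1}(V) = {n, o, p, q} ∈ τ ✓.
Open sets in the quotient: τ_Q = {{}, {[o=q]}, {[n=p], [o=q]}} (3 elements).


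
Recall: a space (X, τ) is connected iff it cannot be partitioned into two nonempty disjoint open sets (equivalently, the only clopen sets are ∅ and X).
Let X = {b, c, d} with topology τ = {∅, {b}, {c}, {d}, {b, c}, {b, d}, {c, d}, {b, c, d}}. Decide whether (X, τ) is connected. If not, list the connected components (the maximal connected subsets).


(X, τ) is disconnected; components = [{b}, {c}, {d}].

Find clopen sets (U ∈ τ with X ∖ U ∈ τ):
  U = ∅, X ∖ U = {b, c, d} — both open, so U is clopen.
  U = {b}, X ∖ U = {c, d} — both open, so U is clopen.
  U = {c}, X ∖ U = {b, d} — both open, so U is clopen.
  U = {d}, X ∖ U = {b, c} — both open, so U is clopen.
  U = {b, c}, X ∖ U = {d} — both open, so U is clopen.
  U = {b, d}, X ∖ U = {c} — both open, so U is clopen.
  U = {c, d}, X ∖ U = {b} — both open, so U is clopen.
  U = {b, c, d}, X ∖ U = ∅ — both open, so U is clopen.
Nontrivial clopen(s) exist: e.g. {c}. So (X, τ) is disconnected.
Compute connected components by grouping points that agree on all clopens:
  component: {b}
  component: {c}
  component: {d}


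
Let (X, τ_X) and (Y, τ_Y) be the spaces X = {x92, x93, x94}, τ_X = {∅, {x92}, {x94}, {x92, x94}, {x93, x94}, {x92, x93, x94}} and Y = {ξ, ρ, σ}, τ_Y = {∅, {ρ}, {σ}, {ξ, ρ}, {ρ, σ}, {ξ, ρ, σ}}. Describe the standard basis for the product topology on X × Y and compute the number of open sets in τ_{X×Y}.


Basis B = {∅ × ∅, {x92} × {ρ}, {x92} × {σ}, {x94} × {ρ}, {x94} × {σ}, {x92} × {ξ, ρ}, {x92} × {ρ, σ}, {x92, x94} × {ρ}, {x92, x94} × {σ}, {x93, x94} × {ρ}, {x93, x94} × {σ}, {x94} × {ξ, ρ}, {x94} × {ρ, σ}, {x92} × {ξ, ρ, σ}, {x92, x93, x94} × {ρ}, {x92, x93, x94} × {σ}, {x94} × {ξ, ρ, σ}, {x92, x94} × {ξ, ρ}, {x92, x94} × {ρ, σ}, {x93, x94} × {ξ, ρ}, {x93, x94} × {ρ, σ}, {x92, x94} × {ξ, ρ, σ}, {x92, x93, x94} × {ξ, ρ}, {x92, x93, x94} × {ρ, σ}, {x93, x94} × {ξ, ρ, σ}, {x92, x93, x94} × {ξ, ρ, σ}}; |τ_{X×Y}| = 108.

Enumerate products U × V with U ∈ τ_X, V ∈ τ_Y (deduplicated):
  ∅ × ∅ = {} (∅)
  {x92} × {ρ} = {(x92,ρ)}
  {x92} × {σ} = {(x92,σ)}
  {x94} × {ρ} = {(x94,ρ)}
  {x94} × {σ} = {(x94,σ)}
  {x92} × {ξ, ρ} = {(x92,ξ), (x92,ρ)}
  {x92} × {ρ, σ} = {(x92,ρ), (x92,σ)}
  {x92, x94} × {ρ} = {(x92,ρ), (x94,ρ)}
  {x92, x94} × {σ} = {(x92,σ), (x94,σ)}
  {x93, x94} × {ρ} = {(x93,ρ), (x94,ρ)}
  {x93, x94} × {σ} = {(x93,σ), (x94,σ)}
  {x94} × {ξ, ρ} = {(x94,ξ), (x94,ρ)}
  {x94} × {ρ, σ} = {(x94,ρ), (x94,σ)}
  {x92} × {ξ, ρ, σ} = {(x92,ξ), (x92,ρ), (x92,σ)}
  {x92, x93, x94} × {ρ} = {(x92,ρ), (x93,ρ), (x94,ρ)}
  {x92, x93, x94} × {σ} = {(x92,σ), (x93,σ), (x94,σ)}
  {x94} × {ξ, ρ, σ} = {(x94,ξ), (x94,ρ), (x94,σ)}
  {x92, x94} × {ξ, ρ} = {(x92,ξ), (x92,ρ), (x94,ξ), (x94,ρ)}
  {x92, x94} × {ρ, σ} = {(x92,ρ), (x92,σ), (x94,ρ), (x94,σ)}
  {x93, x94} × {ξ, ρ} = {(x93,ξ), (x93,ρ), (x94,ξ), (x94,ρ)}
  {x93, x94} × {ρ, σ} = {(x93,ρ), (x93,σ), (x94,ρ), (x94,σ)}
  {x92, x94} × {ξ, ρ, σ} = {(x92,ξ), (x92,ρ), (x92,σ), (x94,ξ), (x94,ρ), (x94,σ)}
  {x92, x93, x94} × {ξ, ρ} = {(x92,ξ), (x92,ρ), (x93,ξ), (x93,ρ), (x94,ξ), (x94,ρ)}
  {x92, x93, x94} × {ρ, σ} = {(x92,ρ), (x92,σ), (x93,ρ), (x93,σ), (x94,ρ), (x94,σ)}
  {x93, x94} × {ξ, ρ, σ} = {(x93,ξ), (x93,ρ), (x93,σ), (x94,ξ), (x94,ρ), (x94,σ)}
  {x92, x93, x94} × {ξ, ρ, σ} = {(x92,ξ), (x92,ρ), (x92,σ), (x93,ξ), (x93,ρ), (x93,σ), (x94,ξ), (x94,ρ), (x94,σ)}
These 26 distinct sets form the basis B.
Close under arbitrary unions to get τ_{X×Y}; counting gives |τ_{X×Y}| = 108.


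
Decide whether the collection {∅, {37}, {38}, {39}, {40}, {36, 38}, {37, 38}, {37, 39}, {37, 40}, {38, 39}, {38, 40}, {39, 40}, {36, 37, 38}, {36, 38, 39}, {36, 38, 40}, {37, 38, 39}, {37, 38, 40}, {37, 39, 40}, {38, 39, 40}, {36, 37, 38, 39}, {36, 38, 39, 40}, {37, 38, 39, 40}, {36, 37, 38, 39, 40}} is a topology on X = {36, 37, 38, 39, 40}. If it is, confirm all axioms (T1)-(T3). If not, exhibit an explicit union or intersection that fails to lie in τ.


τ is NOT a topology on X.

Axiom (T1): ∅ ∈ τ? Yes; X ∈ τ? Yes.
Axiom (T2/T3): check pairwise unions and intersections of members of τ.
Counterexample for (T2): {37} ∪ {36, 38, 40} = {36, 37, 38, 40} ∉ τ. Therefore τ is NOT a topology.


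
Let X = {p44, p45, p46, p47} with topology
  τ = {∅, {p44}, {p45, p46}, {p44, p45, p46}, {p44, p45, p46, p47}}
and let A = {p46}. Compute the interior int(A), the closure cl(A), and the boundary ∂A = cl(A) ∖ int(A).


int(A) = ∅, cl(A) = {p45, p46, p47}, ∂A = {p45, p46, p47}.

Closed sets in (X, τ) are complements of opens:
  closed(X, τ) = {∅, {p47}, {p44, p47}, {p45, p46, p47}, {p44, p45, p46, p47}}.
int(A) = ⋃ {U ∈ τ : U ⊆ A}. Opens contained in A: ∅.
Taking the union of these: int(A) = ∅.
cl(A) = ⋂ {C closed : A ⊆ C}. Closed sets containing A: {p45, p46, p47}, {p44, p45, p46, p47}.
Intersecting these: cl(A) = {p45, p46, p47}.
∂A = cl(A) ∖ int(A) = {p45, p46, p47} ∖ ∅ = {p45, p46, p47}.


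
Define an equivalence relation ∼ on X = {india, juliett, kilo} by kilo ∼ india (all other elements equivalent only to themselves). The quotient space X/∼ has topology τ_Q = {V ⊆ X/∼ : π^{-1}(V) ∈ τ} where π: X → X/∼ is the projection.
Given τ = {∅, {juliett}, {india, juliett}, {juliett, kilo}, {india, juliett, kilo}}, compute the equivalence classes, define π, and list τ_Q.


X/∼ = {[india=kilo], [juliett]}; |τ_Q| = 3.

Equivalence classes: [india=kilo], [juliett].
Quotient map π: X → X/∼ sends india ↦ [india=kilo], juliett ↦ [juliett], kilo ↦ [india=kilo].
For each subset V ⊆ X/∼, compute π^{-1}(V) ⊆ X and check whether π^{-1}(V) ∈ τ. V is open in τ_Q iff π^{-1}(V) ∈ τ.
  V = {}: π^{-1}(V) = ∅ ∈ τ ✓.
  V = {[india=kilo]}: π^{-1}(V) = {india, kilo} ∉ τ ✗.
  V = {[juliett]}: π^{-1}(V) = {juliett} ∈ τ ✓.
  V = {[india=kilo], [juliett]}: π^{-1}(V) = {india, juliett, kilo} ∈ τ ✓.
Open sets in the quotient: τ_Q = {{}, {[juliett]}, {[india=kilo], [juliett]}} (3 elements).


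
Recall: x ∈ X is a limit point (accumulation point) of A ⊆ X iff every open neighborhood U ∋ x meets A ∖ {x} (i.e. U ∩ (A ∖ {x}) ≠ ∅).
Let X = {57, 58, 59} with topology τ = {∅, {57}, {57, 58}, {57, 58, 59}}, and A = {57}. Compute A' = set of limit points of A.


A' = {58, 59}

For each x ∈ X, list the open sets U ∈ τ with x ∈ U, then check whether U ∩ (A ∖ {x}) ≠ ∅ for every such U.
  x = 57: open {57} ∋ x has {57} ∩ (A ∖ {57}) = ∅, so x is NOT a limit point.
  x = 58: opens ∋ x are {57, 58}, {57, 58, 59}; each meets A ∖ {58}, so x IS a limit point.
  x = 59: opens ∋ x are {57, 58, 59}; each meets A ∖ {59}, so x IS a limit point.
Collecting: A' = {58, 59}.


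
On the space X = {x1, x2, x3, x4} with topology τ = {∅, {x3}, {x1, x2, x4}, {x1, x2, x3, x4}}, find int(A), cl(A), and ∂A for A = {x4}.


int(A) = ∅, cl(A) = {x1, x2, x4}, ∂A = {x1, x2, x4}.

Closed sets in (X, τ) are complements of opens:
  closed(X, τ) = {∅, {x3}, {x1, x2, x4}, {x1, x2, x3, x4}}.
int(A) = ⋃ {U ∈ τ : U ⊆ A}. Opens contained in A: ∅.
Taking the union of these: int(A) = ∅.
cl(A) = ⋂ {C closed : A ⊆ C}. Closed sets containing A: {x1, x2, x4}, {x1, x2, x3, x4}.
Intersecting these: cl(A) = {x1, x2, x4}.
∂A = cl(A) ∖ int(A) = {x1, x2, x4} ∖ ∅ = {x1, x2, x4}.


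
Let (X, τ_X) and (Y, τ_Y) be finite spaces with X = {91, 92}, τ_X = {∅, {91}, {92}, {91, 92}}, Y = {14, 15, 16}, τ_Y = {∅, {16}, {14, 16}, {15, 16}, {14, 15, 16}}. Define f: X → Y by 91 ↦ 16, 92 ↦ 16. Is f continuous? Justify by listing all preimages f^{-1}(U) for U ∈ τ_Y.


f IS continuous.

Compute f^{-1}(U) for each U ∈ τ_Y:
  U = ∅: f^{-1}(U) = ∅ ∈ τ_X ✓.
  U = {16}: f^{-1}(U) = {91, 92} ∈ τ_X ✓.
  U = {14, 16}: f^{-1}(U) = {91, 92} ∈ τ_X ✓.
  U = {15, 16}: f^{-1}(U) = {91, 92} ∈ τ_X ✓.
  U = {14, 15, 16}: f^{-1}(U) = {91, 92} ∈ τ_X ✓.
Every preimage lies in τ_X, so f IS continuous.


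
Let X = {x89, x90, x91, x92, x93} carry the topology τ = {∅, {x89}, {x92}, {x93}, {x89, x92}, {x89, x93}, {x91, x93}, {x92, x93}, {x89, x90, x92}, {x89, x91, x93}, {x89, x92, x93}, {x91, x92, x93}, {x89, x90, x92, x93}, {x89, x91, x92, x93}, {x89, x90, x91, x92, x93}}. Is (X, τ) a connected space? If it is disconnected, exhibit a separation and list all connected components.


(X, τ) is disconnected; components = [{x91, x93}, {x89, x90, x92}].

Find clopen sets (U ∈ τ with X ∖ U ∈ τ):
  U = ∅, X ∖ U = {x89, x90, x91, x92, x93} — both open, so U is clopen.
  U = {x91, x93}, X ∖ U = {x89, x90, x92} — both open, so U is clopen.
  U = {x89, x90, x92}, X ∖ U = {x91, x93} — both open, so U is clopen.
  U = {x89, x90, x91, x92, x93}, X ∖ U = ∅ — both open, so U is clopen.
Nontrivial clopen(s) exist: e.g. {x89, x90, x92}. So (X, τ) is disconnected.
Compute connected components by grouping points that agree on all clopens:
  component: {x91, x93}
  component: {x89, x90, x92}
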